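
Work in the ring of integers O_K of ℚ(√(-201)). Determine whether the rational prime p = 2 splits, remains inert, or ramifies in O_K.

-201 mod 4 = 3, hence disc K = 4·(-201) = -804 and O_K = ℤ[√-201].
Ramification test: 2 | -804. The prime 2 ramifies in K.

ramified — (2) = 𝔭²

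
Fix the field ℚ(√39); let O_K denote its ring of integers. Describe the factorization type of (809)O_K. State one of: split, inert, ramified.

d = 39 ≡ 3 (mod 4), so O_K = ℤ[√39] and disc(K) = 4d = 156.
disc(K) = 156 is not divisible by 809; 809 is unramified.
(39/809) = 39^404 mod 809 = 808, giving Legendre symbol -1.
Legendre symbol -1 ⇒ 809 is inert.

809 remains inert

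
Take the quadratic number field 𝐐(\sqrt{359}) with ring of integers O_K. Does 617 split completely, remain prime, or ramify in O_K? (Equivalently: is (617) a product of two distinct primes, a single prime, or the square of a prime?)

Since 359 ≢ 1 mod 4, the ring of integers is ℤ[√359] with discriminant 4·359 = 1436.
disc(K) = 1436 is not divisible by 617; 617 is unramified.
Legendre symbol by Euler's criterion: (359/617) ≡ 359^308 ≡ 616 (mod 617), i.e. (359/617) = -1.
(359/617) = -1, so 617 is inert.

617 remains inert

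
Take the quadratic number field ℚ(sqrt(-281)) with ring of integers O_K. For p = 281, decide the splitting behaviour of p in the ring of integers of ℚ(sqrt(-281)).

-281 mod 4 = 3, hence disc K = 4·(-281) = -1124 and O_K = ℤ[√-281].
Ramification test: 281 | -1124. The prime 281 ramifies in K.

281 is ramified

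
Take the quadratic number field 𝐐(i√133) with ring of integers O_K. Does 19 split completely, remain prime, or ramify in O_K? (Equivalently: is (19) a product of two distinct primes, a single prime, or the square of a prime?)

ramifies in O_K

Since -133 ≢ 1 mod 4, the ring of integers is ℤ[√-133] with discriminant 4·(-133) = -532.
19 divides disc(K) = -532, so 19 ramifies.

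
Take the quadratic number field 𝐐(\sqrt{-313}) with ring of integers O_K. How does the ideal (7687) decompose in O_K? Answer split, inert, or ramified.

Since -313 ≢ 1 mod 4, the ring of integers is ℤ[√-313] with discriminant 4·(-313) = -1252.
7687 ∤ -1252, so 7687 is unramified.
(-313/7687) = 7374^3843 mod 7687 = 1, giving Legendre symbol 1.
d is a quadratic residue mod p, hence 7687 splits in O_K.

7687 splits in O_K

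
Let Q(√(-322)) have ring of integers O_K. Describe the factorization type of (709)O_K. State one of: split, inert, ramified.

split

Since -322 ≢ 1 mod 4, the ring of integers is ℤ[√-322] with discriminant 4·(-322) = -1288.
709 ∤ -1288, so 709 is unramified.
(-322/709) = 387^354 mod 709 = 1, giving Legendre symbol 1.
(-322/709) = 1, so 709 splits.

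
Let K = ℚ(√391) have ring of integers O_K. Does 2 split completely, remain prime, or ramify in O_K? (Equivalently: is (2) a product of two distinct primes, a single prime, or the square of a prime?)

ramifies in O_K

d = 391 ≡ 3 (mod 4), so O_K = ℤ[√391] and disc(K) = 4d = 1564.
2 divides disc(K) = 1564, so 2 ramifies.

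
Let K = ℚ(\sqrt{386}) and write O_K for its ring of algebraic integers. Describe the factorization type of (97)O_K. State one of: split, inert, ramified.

d = 386 ≡ 2 (mod 4), so O_K = ℤ[√386] and disc(K) = 4d = 1544.
Since gcd(97, 1544) = 1 the prime 97 does not ramify.
Legendre symbol by Euler's criterion: (386/97) ≡ 386^48 ≡ 1 (mod 97), i.e. (386/97) = 1.
Legendre symbol 1 ⇒ 97 is split.

split — (97) = 𝔭₁𝔭₂ with 𝔭₁ ≠ 𝔭₂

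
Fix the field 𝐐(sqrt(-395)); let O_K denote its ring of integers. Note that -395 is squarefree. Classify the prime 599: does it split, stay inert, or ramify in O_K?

-395 mod 4 = 1, hence disc K = -395 and O_K = ℤ[(1+√-395)/2].
Since gcd(599, -395) = 1 the prime 599 does not ramify.
Euler's criterion: (-395)^299 mod 599 = 1. Thus (-395|599) = 1.
d is a quadratic residue mod p, hence 599 splits in O_K.

599 splits in O_K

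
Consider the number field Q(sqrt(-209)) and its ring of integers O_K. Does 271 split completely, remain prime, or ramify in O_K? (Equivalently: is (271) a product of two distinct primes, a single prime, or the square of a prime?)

d = -209 ≡ 3 (mod 4), so O_K = ℤ[√-209] and disc(K) = 4d = -836.
271 ∤ -836, so 271 is unramified.
Compute (-209/271) via Euler: 62^((271-1)/2) mod 271 = 1, so (-209/271) = 1.
(-209/271) = 1, so 271 splits.

splits completely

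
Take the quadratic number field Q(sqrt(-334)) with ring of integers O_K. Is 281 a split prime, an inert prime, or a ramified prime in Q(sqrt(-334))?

281 splits in O_K

-334 mod 4 = 2, hence disc K = 4·(-334) = -1336 and O_K = ℤ[√-334].
disc(K) = -1336 is not divisible by 281; 281 is unramified.
Compute (-334/281) via Euler: 228^((281-1)/2) mod 281 = 1, so (-334/281) = 1.
Legendre symbol 1 ⇒ 281 is split.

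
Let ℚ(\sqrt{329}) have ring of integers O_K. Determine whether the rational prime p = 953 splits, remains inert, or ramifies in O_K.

p is inert

Since 329 ≡ 1 mod 4, the ring of integers is ℤ[(1+√329)/2] with discriminant 329.
disc(K) = 329 is not divisible by 953; 953 is unramified.
Euler's criterion: 329^476 mod 953 = 952. Thus (329|953) = -1.
d is a non-residue mod p, hence 953 remains inert in O_K.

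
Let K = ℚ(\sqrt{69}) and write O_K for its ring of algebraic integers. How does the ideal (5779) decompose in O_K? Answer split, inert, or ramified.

split

d = 69 ≡ 1 (mod 4), so O_K = ℤ[(1+√69)/2] and disc(K) = d = 69.
disc(K) = 69 is not divisible by 5779; 5779 is unramified.
Legendre symbol by Euler's criterion: (69/5779) ≡ 69^2889 ≡ 1 (mod 5779), i.e. (69/5779) = 1.
Legendre symbol 1 ⇒ 5779 is split.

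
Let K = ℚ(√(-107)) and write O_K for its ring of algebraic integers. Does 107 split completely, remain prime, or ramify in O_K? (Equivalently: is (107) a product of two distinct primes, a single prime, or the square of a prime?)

ramified — (107) = 𝔭²

d = -107 ≡ 1 (mod 4), so O_K = ℤ[(1+√-107)/2] and disc(K) = d = -107.
disc(K) = -107 = 107·(-1), so p = 107 is ramified.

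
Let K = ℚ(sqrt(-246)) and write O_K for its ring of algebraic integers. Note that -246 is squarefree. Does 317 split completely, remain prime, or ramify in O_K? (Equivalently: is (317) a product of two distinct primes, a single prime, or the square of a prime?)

remains prime (inert)

d = -246 ≡ 2 (mod 4), so O_K = ℤ[√-246] and disc(K) = 4d = -984.
Since gcd(317, -984) = 1 the prime 317 does not ramify.
Euler's criterion: (-246)^158 mod 317 = 316. Thus (-246|317) = -1.
d is a non-residue mod p, hence 317 remains inert in O_K.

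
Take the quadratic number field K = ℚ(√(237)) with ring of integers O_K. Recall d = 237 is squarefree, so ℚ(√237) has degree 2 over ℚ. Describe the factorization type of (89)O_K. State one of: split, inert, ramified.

remains prime (inert)

237 mod 4 = 1, hence disc K = 237 and O_K = ℤ[(1+√237)/2].
89 ∤ 237, so 89 is unramified.
Compute (237/89) via Euler: 59^((89-1)/2) mod 89 = 88, so (237/89) = -1.
(237/89) = -1, so 89 is inert.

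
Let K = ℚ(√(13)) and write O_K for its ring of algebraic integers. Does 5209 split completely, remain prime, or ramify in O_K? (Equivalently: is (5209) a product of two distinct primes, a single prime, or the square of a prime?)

p splits

Since 13 ≡ 1 mod 4, the ring of integers is ℤ[(1+√13)/2] with discriminant 13.
Since gcd(5209, 13) = 1 the prime 5209 does not ramify.
(13/5209) = 13^2604 mod 5209 = 1, giving Legendre symbol 1.
d is a quadratic residue mod p, hence 5209 splits in O_K.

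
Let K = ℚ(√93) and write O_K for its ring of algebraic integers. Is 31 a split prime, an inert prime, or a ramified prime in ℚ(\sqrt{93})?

Since 93 ≡ 1 mod 4, the ring of integers is ℤ[(1+√93)/2] with discriminant 93.
disc(K) = 93 = 31·3, so p = 31 is ramified.

31 is ramified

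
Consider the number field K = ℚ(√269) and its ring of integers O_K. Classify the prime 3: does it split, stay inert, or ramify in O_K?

p is inert

d = 269 ≡ 1 (mod 4), so O_K = ℤ[(1+√269)/2] and disc(K) = d = 269.
Since gcd(3, 269) = 1 the prime 3 does not ramify.
Euler's criterion: 269^1 mod 3 = 2. Thus (269|3) = -1.
d is a non-residue mod p, hence 3 remains inert in O_K.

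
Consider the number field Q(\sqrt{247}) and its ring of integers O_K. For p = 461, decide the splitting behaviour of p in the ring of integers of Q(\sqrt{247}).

Since 247 ≢ 1 mod 4, the ring of integers is ℤ[√247] with discriminant 4·247 = 988.
disc(K) = 988 is not divisible by 461; 461 is unramified.
Compute (247/461) via Euler: 247^((461-1)/2) mod 461 = 460, so (247/461) = -1.
Legendre symbol -1 ⇒ 461 is inert.

p is inert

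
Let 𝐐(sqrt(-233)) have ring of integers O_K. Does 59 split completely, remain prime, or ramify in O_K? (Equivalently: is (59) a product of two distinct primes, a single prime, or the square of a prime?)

splits completely

-233 mod 4 = 3, hence disc K = 4·(-233) = -932 and O_K = ℤ[√-233].
59 ∤ -932, so 59 is unramified.
Legendre symbol by Euler's criterion: (-233/59) ≡ (-233)^29 ≡ 1 (mod 59), i.e. (-233/59) = 1.
d is a quadratic residue mod p, hence 59 splits in O_K.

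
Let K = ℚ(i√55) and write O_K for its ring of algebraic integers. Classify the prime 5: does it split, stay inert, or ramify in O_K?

d = -55 ≡ 1 (mod 4), so O_K = ℤ[(1+√-55)/2] and disc(K) = d = -55.
disc(K) = -55 = 5·(-11), so p = 5 is ramified.

ramified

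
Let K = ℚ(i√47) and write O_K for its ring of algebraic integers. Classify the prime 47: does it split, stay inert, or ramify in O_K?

p ramifies

-47 mod 4 = 1, hence disc K = -47 and O_K = ℤ[(1+√-47)/2].
disc(K) = -47 = 47·(-1), so p = 47 is ramified.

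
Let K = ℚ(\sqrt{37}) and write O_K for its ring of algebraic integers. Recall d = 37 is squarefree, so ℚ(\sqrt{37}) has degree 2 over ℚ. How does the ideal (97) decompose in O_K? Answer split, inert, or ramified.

d = 37 ≡ 1 (mod 4), so O_K = ℤ[(1+√37)/2] and disc(K) = d = 37.
disc(K) = 37 is not divisible by 97; 97 is unramified.
Euler's criterion: 37^48 mod 97 = 96. Thus (37|97) = -1.
Legendre symbol -1 ⇒ 97 is inert.

remains prime (inert)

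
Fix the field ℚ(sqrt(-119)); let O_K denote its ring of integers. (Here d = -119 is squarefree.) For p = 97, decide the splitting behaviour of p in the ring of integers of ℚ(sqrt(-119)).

97 splits in O_K

Since -119 ≡ 1 mod 4, the ring of integers is ℤ[(1+√-119)/2] with discriminant -119.
97 ∤ -119, so 97 is unramified.
Compute (-119/97) via Euler: 75^((97-1)/2) mod 97 = 1, so (-119/97) = 1.
Legendre symbol 1 ⇒ 97 is split.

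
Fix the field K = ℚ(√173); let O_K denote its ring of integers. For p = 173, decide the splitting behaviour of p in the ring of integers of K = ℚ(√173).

ramified — (173) = 𝔭²

173 mod 4 = 1, hence disc K = 173 and O_K = ℤ[(1+√173)/2].
disc(K) = 173 = 173·1, so p = 173 is ramified.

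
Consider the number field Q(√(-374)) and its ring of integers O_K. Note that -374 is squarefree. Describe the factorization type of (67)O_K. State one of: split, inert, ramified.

inert

-374 mod 4 = 2, hence disc K = 4·(-374) = -1496 and O_K = ℤ[√-374].
disc(K) = -1496 is not divisible by 67; 67 is unramified.
(-374/67) = 28^33 mod 67 = 66, giving Legendre symbol -1.
(-374/67) = -1, so 67 is inert.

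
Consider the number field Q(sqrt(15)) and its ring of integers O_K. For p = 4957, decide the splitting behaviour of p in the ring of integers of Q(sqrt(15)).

d = 15 ≡ 3 (mod 4), so O_K = ℤ[√15] and disc(K) = 4d = 60.
disc(K) = 60 is not divisible by 4957; 4957 is unramified.
Legendre symbol by Euler's criterion: (15/4957) ≡ 15^2478 ≡ 4956 (mod 4957), i.e. (15/4957) = -1.
d is a non-residue mod p, hence 4957 remains inert in O_K.

inert — (4957) stays prime in O_K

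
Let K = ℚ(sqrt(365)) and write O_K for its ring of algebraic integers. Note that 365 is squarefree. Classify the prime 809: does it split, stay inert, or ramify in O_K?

split

d = 365 ≡ 1 (mod 4), so O_K = ℤ[(1+√365)/2] and disc(K) = d = 365.
809 ∤ 365, so 809 is unramified.
Legendre symbol by Euler's criterion: (365/809) ≡ 365^404 ≡ 1 (mod 809), i.e. (365/809) = 1.
d is a quadratic residue mod p, hence 809 splits in O_K.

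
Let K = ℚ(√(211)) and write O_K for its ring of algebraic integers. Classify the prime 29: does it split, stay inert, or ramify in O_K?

inert — (29) stays prime in O_K

211 mod 4 = 3, hence disc K = 4·211 = 844 and O_K = ℤ[√211].
disc(K) = 844 is not divisible by 29; 29 is unramified.
Compute (211/29) via Euler: 8^((29-1)/2) mod 29 = 28, so (211/29) = -1.
Legendre symbol -1 ⇒ 29 is inert.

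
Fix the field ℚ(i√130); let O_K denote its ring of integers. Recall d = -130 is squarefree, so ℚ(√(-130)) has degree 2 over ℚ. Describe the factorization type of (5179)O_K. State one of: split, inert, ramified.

inert

-130 mod 4 = 2, hence disc K = 4·(-130) = -520 and O_K = ℤ[√-130].
Since gcd(5179, -520) = 1 the prime 5179 does not ramify.
Euler's criterion: (-130)^2589 mod 5179 = 5178. Thus (-130|5179) = -1.
d is a non-residue mod p, hence 5179 remains inert in O_K.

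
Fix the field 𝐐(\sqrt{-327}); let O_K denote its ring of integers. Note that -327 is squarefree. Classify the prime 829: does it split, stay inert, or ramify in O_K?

d = -327 ≡ 1 (mod 4), so O_K = ℤ[(1+√-327)/2] and disc(K) = d = -327.
disc(K) = -327 is not divisible by 829; 829 is unramified.
(-327/829) = 502^414 mod 829 = 1, giving Legendre symbol 1.
(-327/829) = 1, so 829 splits.

split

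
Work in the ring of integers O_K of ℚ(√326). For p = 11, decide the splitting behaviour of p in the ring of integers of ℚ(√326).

p is inert

d = 326 ≡ 2 (mod 4), so O_K = ℤ[√326] and disc(K) = 4d = 1304.
11 ∤ 1304, so 11 is unramified.
Compute (326/11) via Euler: 7^((11-1)/2) mod 11 = 10, so (326/11) = -1.
Legendre symbol -1 ⇒ 11 is inert.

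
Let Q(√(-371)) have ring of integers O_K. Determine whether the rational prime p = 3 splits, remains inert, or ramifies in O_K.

Since -371 ≡ 1 mod 4, the ring of integers is ℤ[(1+√-371)/2] with discriminant -371.
3 ∤ -371, so 3 is unramified.
Compute (-371/3) via Euler: 1^((3-1)/2) mod 3 = 1, so (-371/3) = 1.
Legendre symbol 1 ⇒ 3 is split.

split — (3) = 𝔭₁𝔭₂ with 𝔭₁ ≠ 𝔭₂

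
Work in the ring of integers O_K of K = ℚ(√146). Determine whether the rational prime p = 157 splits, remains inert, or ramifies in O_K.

split

Since 146 ≢ 1 mod 4, the ring of integers is ℤ[√146] with discriminant 4·146 = 584.
Since gcd(157, 584) = 1 the prime 157 does not ramify.
(146/157) = 146^78 mod 157 = 1, giving Legendre symbol 1.
Legendre symbol 1 ⇒ 157 is split.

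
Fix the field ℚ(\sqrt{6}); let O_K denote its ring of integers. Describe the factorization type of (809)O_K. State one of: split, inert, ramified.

remains prime (inert)

Since 6 ≢ 1 mod 4, the ring of integers is ℤ[√6] with discriminant 4·6 = 24.
disc(K) = 24 is not divisible by 809; 809 is unramified.
Compute (6/809) via Euler: 6^((809-1)/2) mod 809 = 808, so (6/809) = -1.
Legendre symbol -1 ⇒ 809 is inert.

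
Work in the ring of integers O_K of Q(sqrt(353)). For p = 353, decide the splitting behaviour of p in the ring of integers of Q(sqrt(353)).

d = 353 ≡ 1 (mod 4), so O_K = ℤ[(1+√353)/2] and disc(K) = d = 353.
disc(K) = 353 = 353·1, so p = 353 is ramified.

p ramifies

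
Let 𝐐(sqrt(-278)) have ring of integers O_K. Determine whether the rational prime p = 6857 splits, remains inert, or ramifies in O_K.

d = -278 ≡ 2 (mod 4), so O_K = ℤ[√-278] and disc(K) = 4d = -1112.
6857 ∤ -1112, so 6857 is unramified.
Euler's criterion: (-278)^3428 mod 6857 = 1. Thus (-278|6857) = 1.
d is a quadratic residue mod p, hence 6857 splits in O_K.

p splits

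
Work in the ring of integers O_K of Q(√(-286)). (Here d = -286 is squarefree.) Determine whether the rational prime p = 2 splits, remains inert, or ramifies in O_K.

2 is ramified

Since -286 ≢ 1 mod 4, the ring of integers is ℤ[√-286] with discriminant 4·(-286) = -1144.
disc(K) = -1144 = 2·(-572), so p = 2 is ramified.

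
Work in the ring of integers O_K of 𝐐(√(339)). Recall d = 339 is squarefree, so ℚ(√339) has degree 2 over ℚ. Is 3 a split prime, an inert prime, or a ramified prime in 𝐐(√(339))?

p ramifies

339 mod 4 = 3, hence disc K = 4·339 = 1356 and O_K = ℤ[√339].
disc(K) = 1356 = 3·452, so p = 3 is ramified.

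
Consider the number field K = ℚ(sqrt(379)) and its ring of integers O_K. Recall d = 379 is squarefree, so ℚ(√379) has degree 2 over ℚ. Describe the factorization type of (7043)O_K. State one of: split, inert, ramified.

inert — (7043) stays prime in O_K

379 mod 4 = 3, hence disc K = 4·379 = 1516 and O_K = ℤ[√379].
Since gcd(7043, 1516) = 1 the prime 7043 does not ramify.
(379/7043) = 379^3521 mod 7043 = 7042, giving Legendre symbol -1.
d is a non-residue mod p, hence 7043 remains inert in O_K.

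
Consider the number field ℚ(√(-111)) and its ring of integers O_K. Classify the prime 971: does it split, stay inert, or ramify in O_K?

Since -111 ≡ 1 mod 4, the ring of integers is ℤ[(1+√-111)/2] with discriminant -111.
disc(K) = -111 is not divisible by 971; 971 is unramified.
Euler's criterion: (-111)^485 mod 971 = 970. Thus (-111|971) = -1.
Legendre symbol -1 ⇒ 971 is inert.

remains prime (inert)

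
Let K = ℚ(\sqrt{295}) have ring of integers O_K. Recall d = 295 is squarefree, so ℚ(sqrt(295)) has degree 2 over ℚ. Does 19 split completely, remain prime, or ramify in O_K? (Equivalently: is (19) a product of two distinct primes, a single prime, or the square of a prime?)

Since 295 ≢ 1 mod 4, the ring of integers is ℤ[√295] with discriminant 4·295 = 1180.
Since gcd(19, 1180) = 1 the prime 19 does not ramify.
Euler's criterion: 295^9 mod 19 = 18. Thus (295|19) = -1.
Legendre symbol -1 ⇒ 19 is inert.

inert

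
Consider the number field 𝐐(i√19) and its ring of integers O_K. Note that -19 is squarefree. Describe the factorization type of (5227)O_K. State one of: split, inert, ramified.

Since -19 ≡ 1 mod 4, the ring of integers is ℤ[(1+√-19)/2] with discriminant -19.
disc(K) = -19 is not divisible by 5227; 5227 is unramified.
Euler's criterion: (-19)^2613 mod 5227 = 5226. Thus (-19|5227) = -1.
d is a non-residue mod p, hence 5227 remains inert in O_K.

remains prime (inert)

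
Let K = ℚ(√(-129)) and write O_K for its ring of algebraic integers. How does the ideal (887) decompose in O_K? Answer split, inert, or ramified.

inert

d = -129 ≡ 3 (mod 4), so O_K = ℤ[√-129] and disc(K) = 4d = -516.
887 ∤ -516, so 887 is unramified.
Compute (-129/887) via Euler: 758^((887-1)/2) mod 887 = 886, so (-129/887) = -1.
(-129/887) = -1, so 887 is inert.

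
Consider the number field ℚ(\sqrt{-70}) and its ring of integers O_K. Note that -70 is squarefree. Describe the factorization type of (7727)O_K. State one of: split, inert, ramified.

-70 mod 4 = 2, hence disc K = 4·(-70) = -280 and O_K = ℤ[√-70].
Since gcd(7727, -280) = 1 the prime 7727 does not ramify.
Compute (-70/7727) via Euler: 7657^((7727-1)/2) mod 7727 = 1, so (-70/7727) = 1.
(-70/7727) = 1, so 7727 splits.

split — (7727) = 𝔭₁𝔭₂ with 𝔭₁ ≠ 𝔭₂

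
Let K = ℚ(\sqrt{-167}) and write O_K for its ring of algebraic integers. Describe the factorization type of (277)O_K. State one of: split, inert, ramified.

d = -167 ≡ 1 (mod 4), so O_K = ℤ[(1+√-167)/2] and disc(K) = d = -167.
277 ∤ -167, so 277 is unramified.
Legendre symbol by Euler's criterion: (-167/277) ≡ (-167)^138 ≡ 276 (mod 277), i.e. (-167/277) = -1.
(-167/277) = -1, so 277 is inert.

remains prime (inert)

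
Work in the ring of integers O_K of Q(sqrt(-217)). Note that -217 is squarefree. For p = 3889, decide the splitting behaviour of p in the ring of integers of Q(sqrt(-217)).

-217 mod 4 = 3, hence disc K = 4·(-217) = -868 and O_K = ℤ[√-217].
disc(K) = -868 is not divisible by 3889; 3889 is unramified.
(-217/3889) = 3672^1944 mod 3889 = 1, giving Legendre symbol 1.
(-217/3889) = 1, so 3889 splits.

p splits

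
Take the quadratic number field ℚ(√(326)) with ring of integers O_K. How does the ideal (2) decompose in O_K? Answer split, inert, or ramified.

326 mod 4 = 2, hence disc K = 4·326 = 1304 and O_K = ℤ[√326].
Ramification test: 2 | 1304. The prime 2 ramifies in K.

2 is ramified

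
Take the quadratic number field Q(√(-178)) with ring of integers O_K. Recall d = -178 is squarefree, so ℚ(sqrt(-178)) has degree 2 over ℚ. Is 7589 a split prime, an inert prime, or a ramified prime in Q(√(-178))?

Since -178 ≢ 1 mod 4, the ring of integers is ℤ[√-178] with discriminant 4·(-178) = -712.
7589 ∤ -712, so 7589 is unramified.
Euler's criterion: (-178)^3794 mod 7589 = 1. Thus (-178|7589) = 1.
Legendre symbol 1 ⇒ 7589 is split.

split — (7589) = 𝔭₁𝔭₂ with 𝔭₁ ≠ 𝔭₂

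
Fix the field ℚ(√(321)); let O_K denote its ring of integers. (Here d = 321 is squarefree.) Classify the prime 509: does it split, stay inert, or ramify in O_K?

inert — (509) stays prime in O_K

321 mod 4 = 1, hence disc K = 321 and O_K = ℤ[(1+√321)/2].
Since gcd(509, 321) = 1 the prime 509 does not ramify.
Legendre symbol by Euler's criterion: (321/509) ≡ 321^254 ≡ 508 (mod 509), i.e. (321/509) = -1.
d is a non-residue mod p, hence 509 remains inert in O_K.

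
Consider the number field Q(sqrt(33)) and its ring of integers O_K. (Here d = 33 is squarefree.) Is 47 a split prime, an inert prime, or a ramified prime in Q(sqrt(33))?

47 remains inert

Since 33 ≡ 1 mod 4, the ring of integers is ℤ[(1+√33)/2] with discriminant 33.
47 ∤ 33, so 47 is unramified.
Legendre symbol by Euler's criterion: (33/47) ≡ 33^23 ≡ 46 (mod 47), i.e. (33/47) = -1.
(33/47) = -1, so 47 is inert.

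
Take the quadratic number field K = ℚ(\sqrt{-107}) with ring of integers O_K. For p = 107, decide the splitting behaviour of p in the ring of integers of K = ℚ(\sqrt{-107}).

-107 mod 4 = 1, hence disc K = -107 and O_K = ℤ[(1+√-107)/2].
107 divides disc(K) = -107, so 107 ramifies.

ramified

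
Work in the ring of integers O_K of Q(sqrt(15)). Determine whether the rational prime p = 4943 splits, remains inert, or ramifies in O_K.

d = 15 ≡ 3 (mod 4), so O_K = ℤ[√15] and disc(K) = 4d = 60.
disc(K) = 60 is not divisible by 4943; 4943 is unramified.
(15/4943) = 15^2471 mod 4943 = 4942, giving Legendre symbol -1.
(15/4943) = -1, so 4943 is inert.

inert — (4943) stays prime in O_K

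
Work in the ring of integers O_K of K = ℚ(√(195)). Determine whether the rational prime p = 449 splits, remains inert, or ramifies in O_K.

Since 195 ≢ 1 mod 4, the ring of integers is ℤ[√195] with discriminant 4·195 = 780.
disc(K) = 780 is not divisible by 449; 449 is unramified.
Compute (195/449) via Euler: 195^((449-1)/2) mod 449 = 1, so (195/449) = 1.
d is a quadratic residue mod p, hence 449 splits in O_K.

split — (449) = 𝔭₁𝔭₂ with 𝔭₁ ≠ 𝔭₂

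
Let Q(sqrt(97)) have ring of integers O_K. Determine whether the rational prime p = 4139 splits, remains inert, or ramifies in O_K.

split

d = 97 ≡ 1 (mod 4), so O_K = ℤ[(1+√97)/2] and disc(K) = d = 97.
Since gcd(4139, 97) = 1 the prime 4139 does not ramify.
Legendre symbol by Euler's criterion: (97/4139) ≡ 97^2069 ≡ 1 (mod 4139), i.e. (97/4139) = 1.
(97/4139) = 1, so 4139 splits.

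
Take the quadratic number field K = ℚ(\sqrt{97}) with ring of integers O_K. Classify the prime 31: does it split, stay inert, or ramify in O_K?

split

97 mod 4 = 1, hence disc K = 97 and O_K = ℤ[(1+√97)/2].
Since gcd(31, 97) = 1 the prime 31 does not ramify.
Legendre symbol by Euler's criterion: (97/31) ≡ 97^15 ≡ 1 (mod 31), i.e. (97/31) = 1.
Legendre symbol 1 ⇒ 31 is split.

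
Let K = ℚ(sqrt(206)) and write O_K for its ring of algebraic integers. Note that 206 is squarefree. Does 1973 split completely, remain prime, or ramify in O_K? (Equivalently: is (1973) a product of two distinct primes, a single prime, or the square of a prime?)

1973 remains inert

Since 206 ≢ 1 mod 4, the ring of integers is ℤ[√206] with discriminant 4·206 = 824.
Since gcd(1973, 824) = 1 the prime 1973 does not ramify.
Euler's criterion: 206^986 mod 1973 = 1972. Thus (206|1973) = -1.
d is a non-residue mod p, hence 1973 remains inert in O_K.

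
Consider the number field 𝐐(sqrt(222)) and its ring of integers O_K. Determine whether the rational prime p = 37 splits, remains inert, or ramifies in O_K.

p ramifies

222 mod 4 = 2, hence disc K = 4·222 = 888 and O_K = ℤ[√222].
disc(K) = 888 = 37·24, so p = 37 is ramified.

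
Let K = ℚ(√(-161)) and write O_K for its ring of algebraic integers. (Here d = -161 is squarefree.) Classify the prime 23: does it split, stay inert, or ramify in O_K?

ramified

Since -161 ≢ 1 mod 4, the ring of integers is ℤ[√-161] with discriminant 4·(-161) = -644.
Ramification test: 23 | -644. The prime 23 ramifies in K.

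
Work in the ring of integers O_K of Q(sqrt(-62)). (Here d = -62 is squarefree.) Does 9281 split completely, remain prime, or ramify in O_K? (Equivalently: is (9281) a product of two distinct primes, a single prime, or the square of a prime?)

Since -62 ≢ 1 mod 4, the ring of integers is ℤ[√-62] with discriminant 4·(-62) = -248.
Since gcd(9281, -248) = 1 the prime 9281 does not ramify.
Euler's criterion: (-62)^4640 mod 9281 = 9280. Thus (-62|9281) = -1.
d is a non-residue mod p, hence 9281 remains inert in O_K.

inert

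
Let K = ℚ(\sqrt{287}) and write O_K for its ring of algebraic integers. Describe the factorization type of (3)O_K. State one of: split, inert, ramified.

287 mod 4 = 3, hence disc K = 4·287 = 1148 and O_K = ℤ[√287].
3 ∤ 1148, so 3 is unramified.
Compute (287/3) via Euler: 2^((3-1)/2) mod 3 = 2, so (287/3) = -1.
d is a non-residue mod p, hence 3 remains inert in O_K.

p is inert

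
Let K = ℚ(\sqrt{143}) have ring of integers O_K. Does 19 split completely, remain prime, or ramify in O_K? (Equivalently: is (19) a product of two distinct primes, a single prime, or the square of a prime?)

Since 143 ≢ 1 mod 4, the ring of integers is ℤ[√143] with discriminant 4·143 = 572.
disc(K) = 572 is not divisible by 19; 19 is unramified.
Compute (143/19) via Euler: 10^((19-1)/2) mod 19 = 18, so (143/19) = -1.
d is a non-residue mod p, hence 19 remains inert in O_K.

inert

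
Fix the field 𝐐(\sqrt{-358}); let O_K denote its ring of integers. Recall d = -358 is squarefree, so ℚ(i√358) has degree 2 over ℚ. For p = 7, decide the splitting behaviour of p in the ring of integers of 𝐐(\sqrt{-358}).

-358 mod 4 = 2, hence disc K = 4·(-358) = -1432 and O_K = ℤ[√-358].
disc(K) = -1432 is not divisible by 7; 7 is unramified.
(-358/7) = 6^3 mod 7 = 6, giving Legendre symbol -1.
Legendre symbol -1 ⇒ 7 is inert.

remains prime (inert)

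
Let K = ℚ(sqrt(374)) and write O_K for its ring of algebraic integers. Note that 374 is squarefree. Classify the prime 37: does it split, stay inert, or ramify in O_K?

p splits

374 mod 4 = 2, hence disc K = 4·374 = 1496 and O_K = ℤ[√374].
disc(K) = 1496 is not divisible by 37; 37 is unramified.
Compute (374/37) via Euler: 4^((37-1)/2) mod 37 = 1, so (374/37) = 1.
Legendre symbol 1 ⇒ 37 is split.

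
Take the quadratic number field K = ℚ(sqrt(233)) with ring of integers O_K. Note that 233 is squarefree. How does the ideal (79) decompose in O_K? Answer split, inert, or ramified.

p is inert

d = 233 ≡ 1 (mod 4), so O_K = ℤ[(1+√233)/2] and disc(K) = d = 233.
Since gcd(79, 233) = 1 the prime 79 does not ramify.
Legendre symbol by Euler's criterion: (233/79) ≡ 233^39 ≡ 78 (mod 79), i.e. (233/79) = -1.
(233/79) = -1, so 79 is inert.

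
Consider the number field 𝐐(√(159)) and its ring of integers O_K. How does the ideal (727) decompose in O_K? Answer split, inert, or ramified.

d = 159 ≡ 3 (mod 4), so O_K = ℤ[√159] and disc(K) = 4d = 636.
727 ∤ 636, so 727 is unramified.
Euler's criterion: 159^363 mod 727 = 726. Thus (159|727) = -1.
Legendre symbol -1 ⇒ 727 is inert.

727 remains inert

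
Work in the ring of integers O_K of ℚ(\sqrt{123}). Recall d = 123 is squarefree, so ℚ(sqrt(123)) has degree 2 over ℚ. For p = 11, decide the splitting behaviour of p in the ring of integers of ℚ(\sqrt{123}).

inert

Since 123 ≢ 1 mod 4, the ring of integers is ℤ[√123] with discriminant 4·123 = 492.
disc(K) = 492 is not divisible by 11; 11 is unramified.
Euler's criterion: 123^5 mod 11 = 10. Thus (123|11) = -1.
(123/11) = -1, so 11 is inert.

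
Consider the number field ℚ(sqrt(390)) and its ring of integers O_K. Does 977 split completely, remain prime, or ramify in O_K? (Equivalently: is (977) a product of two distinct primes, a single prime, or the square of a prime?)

p is inert

d = 390 ≡ 2 (mod 4), so O_K = ℤ[√390] and disc(K) = 4d = 1560.
Since gcd(977, 1560) = 1 the prime 977 does not ramify.
Compute (390/977) via Euler: 390^((977-1)/2) mod 977 = 976, so (390/977) = -1.
d is a non-residue mod p, hence 977 remains inert in O_K.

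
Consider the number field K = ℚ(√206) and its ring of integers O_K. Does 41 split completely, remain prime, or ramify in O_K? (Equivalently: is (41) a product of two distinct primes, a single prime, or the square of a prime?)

Since 206 ≢ 1 mod 4, the ring of integers is ℤ[√206] with discriminant 4·206 = 824.
41 ∤ 824, so 41 is unramified.
Legendre symbol by Euler's criterion: (206/41) ≡ 206^20 ≡ 1 (mod 41), i.e. (206/41) = 1.
Legendre symbol 1 ⇒ 41 is split.

split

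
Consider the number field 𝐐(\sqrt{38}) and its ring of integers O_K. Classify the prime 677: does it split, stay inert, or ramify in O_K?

split — (677) = 𝔭₁𝔭₂ with 𝔭₁ ≠ 𝔭₂

38 mod 4 = 2, hence disc K = 4·38 = 152 and O_K = ℤ[√38].
disc(K) = 152 is not divisible by 677; 677 is unramified.
Compute (38/677) via Euler: 38^((677-1)/2) mod 677 = 1, so (38/677) = 1.
(38/677) = 1, so 677 splits.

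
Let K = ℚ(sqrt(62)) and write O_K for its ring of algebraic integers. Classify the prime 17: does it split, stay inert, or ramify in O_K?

d = 62 ≡ 2 (mod 4), so O_K = ℤ[√62] and disc(K) = 4d = 248.
Since gcd(17, 248) = 1 the prime 17 does not ramify.
Compute (62/17) via Euler: 11^((17-1)/2) mod 17 = 16, so (62/17) = -1.
d is a non-residue mod p, hence 17 remains inert in O_K.

inert — (17) stays prime in O_K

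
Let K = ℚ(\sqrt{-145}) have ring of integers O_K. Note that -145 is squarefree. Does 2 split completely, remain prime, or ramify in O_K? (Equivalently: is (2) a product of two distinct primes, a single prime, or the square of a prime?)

-145 mod 4 = 3, hence disc K = 4·(-145) = -580 and O_K = ℤ[√-145].
disc(K) = -580 = 2·(-290), so p = 2 is ramified.

ramifies in O_K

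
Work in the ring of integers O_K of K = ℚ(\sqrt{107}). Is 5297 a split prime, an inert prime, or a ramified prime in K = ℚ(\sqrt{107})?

107 mod 4 = 3, hence disc K = 4·107 = 428 and O_K = ℤ[√107].
Since gcd(5297, 428) = 1 the prime 5297 does not ramify.
Legendre symbol by Euler's criterion: (107/5297) ≡ 107^2648 ≡ 5296 (mod 5297), i.e. (107/5297) = -1.
(107/5297) = -1, so 5297 is inert.

remains prime (inert)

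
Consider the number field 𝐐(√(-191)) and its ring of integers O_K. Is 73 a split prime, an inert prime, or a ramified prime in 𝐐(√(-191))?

p is inert

Since -191 ≡ 1 mod 4, the ring of integers is ℤ[(1+√-191)/2] with discriminant -191.
Since gcd(73, -191) = 1 the prime 73 does not ramify.
Legendre symbol by Euler's criterion: (-191/73) ≡ (-191)^36 ≡ 72 (mod 73), i.e. (-191/73) = -1.
(-191/73) = -1, so 73 is inert.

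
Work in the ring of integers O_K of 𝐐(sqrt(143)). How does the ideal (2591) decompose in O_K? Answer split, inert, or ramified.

Since 143 ≢ 1 mod 4, the ring of integers is ℤ[√143] with discriminant 4·143 = 572.
Since gcd(2591, 572) = 1 the prime 2591 does not ramify.
Legendre symbol by Euler's criterion: (143/2591) ≡ 143^1295 ≡ 1 (mod 2591), i.e. (143/2591) = 1.
Legendre symbol 1 ⇒ 2591 is split.

split — (2591) = 𝔭₁𝔭₂ with 𝔭₁ ≠ 𝔭₂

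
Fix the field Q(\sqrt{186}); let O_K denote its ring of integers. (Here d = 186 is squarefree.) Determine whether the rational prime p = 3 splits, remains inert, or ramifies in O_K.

ramified — (3) = 𝔭²

186 mod 4 = 2, hence disc K = 4·186 = 744 and O_K = ℤ[√186].
disc(K) = 744 = 3·248, so p = 3 is ramified.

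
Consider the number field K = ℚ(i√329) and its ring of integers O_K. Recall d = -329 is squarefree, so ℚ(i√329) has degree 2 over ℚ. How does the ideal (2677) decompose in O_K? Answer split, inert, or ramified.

p splits

d = -329 ≡ 3 (mod 4), so O_K = ℤ[√-329] and disc(K) = 4d = -1316.
2677 ∤ -1316, so 2677 is unramified.
Compute (-329/2677) via Euler: 2348^((2677-1)/2) mod 2677 = 1, so (-329/2677) = 1.
Legendre symbol 1 ⇒ 2677 is split.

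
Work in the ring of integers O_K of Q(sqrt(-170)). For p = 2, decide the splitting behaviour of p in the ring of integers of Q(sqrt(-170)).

-170 mod 4 = 2, hence disc K = 4·(-170) = -680 and O_K = ℤ[√-170].
2 divides disc(K) = -680, so 2 ramifies.

ramifies in O_K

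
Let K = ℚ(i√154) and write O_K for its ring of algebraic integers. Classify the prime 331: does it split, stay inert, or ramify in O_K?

331 splits in O_K

-154 mod 4 = 2, hence disc K = 4·(-154) = -616 and O_K = ℤ[√-154].
331 ∤ -616, so 331 is unramified.
Euler's criterion: (-154)^165 mod 331 = 1. Thus (-154|331) = 1.
d is a quadratic residue mod p, hence 331 splits in O_K.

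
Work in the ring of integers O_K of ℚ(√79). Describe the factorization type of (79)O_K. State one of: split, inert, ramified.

Since 79 ≢ 1 mod 4, the ring of integers is ℤ[√79] with discriminant 4·79 = 316.
Ramification test: 79 | 316. The prime 79 ramifies in K.

ramified — (79) = 𝔭²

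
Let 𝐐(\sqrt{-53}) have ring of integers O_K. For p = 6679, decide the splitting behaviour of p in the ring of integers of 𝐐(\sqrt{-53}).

-53 mod 4 = 3, hence disc K = 4·(-53) = -212 and O_K = ℤ[√-53].
6679 ∤ -212, so 6679 is unramified.
Euler's criterion: (-53)^3339 mod 6679 = 6678. Thus (-53|6679) = -1.
d is a non-residue mod p, hence 6679 remains inert in O_K.

inert — (6679) stays prime in O_K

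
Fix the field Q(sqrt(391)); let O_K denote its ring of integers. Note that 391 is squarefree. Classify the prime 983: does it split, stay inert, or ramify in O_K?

d = 391 ≡ 3 (mod 4), so O_K = ℤ[√391] and disc(K) = 4d = 1564.
Since gcd(983, 1564) = 1 the prime 983 does not ramify.
Euler's criterion: 391^491 mod 983 = 982. Thus (391|983) = -1.
(391/983) = -1, so 983 is inert.

p is inert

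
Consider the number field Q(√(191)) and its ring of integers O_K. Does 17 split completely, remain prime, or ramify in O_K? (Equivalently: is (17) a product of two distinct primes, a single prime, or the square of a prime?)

split — (17) = 𝔭₁𝔭₂ with 𝔭₁ ≠ 𝔭₂

Since 191 ≢ 1 mod 4, the ring of integers is ℤ[√191] with discriminant 4·191 = 764.
disc(K) = 764 is not divisible by 17; 17 is unramified.
(191/17) = 4^8 mod 17 = 1, giving Legendre symbol 1.
Legendre symbol 1 ⇒ 17 is split.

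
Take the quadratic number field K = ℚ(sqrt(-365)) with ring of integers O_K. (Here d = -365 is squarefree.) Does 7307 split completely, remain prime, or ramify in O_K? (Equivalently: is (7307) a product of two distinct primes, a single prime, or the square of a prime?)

d = -365 ≡ 3 (mod 4), so O_K = ℤ[√-365] and disc(K) = 4d = -1460.
disc(K) = -1460 is not divisible by 7307; 7307 is unramified.
Compute (-365/7307) via Euler: 6942^((7307-1)/2) mod 7307 = 7306, so (-365/7307) = -1.
(-365/7307) = -1, so 7307 is inert.

inert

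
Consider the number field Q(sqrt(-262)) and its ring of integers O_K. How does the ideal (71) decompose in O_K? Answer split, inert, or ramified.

-262 mod 4 = 2, hence disc K = 4·(-262) = -1048 and O_K = ℤ[√-262].
71 ∤ -1048, so 71 is unramified.
Compute (-262/71) via Euler: 22^((71-1)/2) mod 71 = 70, so (-262/71) = -1.
(-262/71) = -1, so 71 is inert.

p is inert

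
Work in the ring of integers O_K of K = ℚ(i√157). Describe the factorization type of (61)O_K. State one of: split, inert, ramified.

-157 mod 4 = 3, hence disc K = 4·(-157) = -628 and O_K = ℤ[√-157].
disc(K) = -628 is not divisible by 61; 61 is unramified.
Euler's criterion: (-157)^30 mod 61 = 60. Thus (-157|61) = -1.
(-157/61) = -1, so 61 is inert.

inert — (61) stays prime in O_K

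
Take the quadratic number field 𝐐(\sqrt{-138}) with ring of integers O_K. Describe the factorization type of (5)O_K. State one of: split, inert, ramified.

Since -138 ≢ 1 mod 4, the ring of integers is ℤ[√-138] with discriminant 4·(-138) = -552.
disc(K) = -552 is not divisible by 5; 5 is unramified.
Compute (-138/5) via Euler: 2^((5-1)/2) mod 5 = 4, so (-138/5) = -1.
d is a non-residue mod p, hence 5 remains inert in O_K.

inert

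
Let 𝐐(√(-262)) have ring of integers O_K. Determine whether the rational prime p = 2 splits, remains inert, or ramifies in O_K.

d = -262 ≡ 2 (mod 4), so O_K = ℤ[√-262] and disc(K) = 4d = -1048.
Ramification test: 2 | -1048. The prime 2 ramifies in K.

2 is ramified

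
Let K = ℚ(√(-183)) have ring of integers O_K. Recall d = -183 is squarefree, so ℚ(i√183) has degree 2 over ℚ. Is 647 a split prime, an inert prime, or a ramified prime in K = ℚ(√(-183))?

split — (647) = 𝔭₁𝔭₂ with 𝔭₁ ≠ 𝔭₂

Since -183 ≡ 1 mod 4, the ring of integers is ℤ[(1+√-183)/2] with discriminant -183.
647 ∤ -183, so 647 is unramified.
Legendre symbol by Euler's criterion: (-183/647) ≡ (-183)^323 ≡ 1 (mod 647), i.e. (-183/647) = 1.
Legendre symbol 1 ⇒ 647 is split.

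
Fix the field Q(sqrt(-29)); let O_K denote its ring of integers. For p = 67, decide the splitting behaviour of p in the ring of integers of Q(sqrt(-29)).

67 remains inert

d = -29 ≡ 3 (mod 4), so O_K = ℤ[√-29] and disc(K) = 4d = -116.
67 ∤ -116, so 67 is unramified.
Compute (-29/67) via Euler: 38^((67-1)/2) mod 67 = 66, so (-29/67) = -1.
d is a non-residue mod p, hence 67 remains inert in O_K.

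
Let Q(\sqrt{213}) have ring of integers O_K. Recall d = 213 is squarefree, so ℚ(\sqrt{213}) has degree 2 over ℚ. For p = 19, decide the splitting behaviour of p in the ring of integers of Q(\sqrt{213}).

split — (19) = 𝔭₁𝔭₂ with 𝔭₁ ≠ 𝔭₂

d = 213 ≡ 1 (mod 4), so O_K = ℤ[(1+√213)/2] and disc(K) = d = 213.
19 ∤ 213, so 19 is unramified.
Compute (213/19) via Euler: 4^((19-1)/2) mod 19 = 1, so (213/19) = 1.
Legendre symbol 1 ⇒ 19 is split.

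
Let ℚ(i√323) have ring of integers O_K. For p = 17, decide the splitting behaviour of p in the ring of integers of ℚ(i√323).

ramifies in O_K

d = -323 ≡ 1 (mod 4), so O_K = ℤ[(1+√-323)/2] and disc(K) = d = -323.
disc(K) = -323 = 17·(-19), so p = 17 is ramified.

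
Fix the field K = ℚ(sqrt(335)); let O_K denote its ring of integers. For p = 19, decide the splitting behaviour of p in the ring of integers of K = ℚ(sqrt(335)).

Since 335 ≢ 1 mod 4, the ring of integers is ℤ[√335] with discriminant 4·335 = 1340.
19 ∤ 1340, so 19 is unramified.
Euler's criterion: 335^9 mod 19 = 18. Thus (335|19) = -1.
d is a non-residue mod p, hence 19 remains inert in O_K.

remains prime (inert)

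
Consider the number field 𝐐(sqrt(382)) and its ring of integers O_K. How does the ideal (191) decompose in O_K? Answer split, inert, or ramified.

382 mod 4 = 2, hence disc K = 4·382 = 1528 and O_K = ℤ[√382].
191 divides disc(K) = 1528, so 191 ramifies.

p ramifies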